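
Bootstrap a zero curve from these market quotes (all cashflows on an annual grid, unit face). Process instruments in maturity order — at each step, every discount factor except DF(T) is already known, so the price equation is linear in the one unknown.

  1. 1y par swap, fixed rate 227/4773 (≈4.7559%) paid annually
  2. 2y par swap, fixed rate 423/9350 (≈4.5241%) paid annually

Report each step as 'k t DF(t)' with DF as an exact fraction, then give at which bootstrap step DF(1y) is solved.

1 1 4773/5000
2 2 4577/5000
DF(1y) is solved at step 1

step 1 [1y] swap r/1=227/4773: DF=(1 − 227/4773·(0))/(1+227/4773) = 4773/5000 ≈ 0.954600
step 2 [2y] swap r/1=423/9350: DF=(1 − 423/9350·(0.954600))/(1+423/9350) = 4577/5000 ≈ 0.915400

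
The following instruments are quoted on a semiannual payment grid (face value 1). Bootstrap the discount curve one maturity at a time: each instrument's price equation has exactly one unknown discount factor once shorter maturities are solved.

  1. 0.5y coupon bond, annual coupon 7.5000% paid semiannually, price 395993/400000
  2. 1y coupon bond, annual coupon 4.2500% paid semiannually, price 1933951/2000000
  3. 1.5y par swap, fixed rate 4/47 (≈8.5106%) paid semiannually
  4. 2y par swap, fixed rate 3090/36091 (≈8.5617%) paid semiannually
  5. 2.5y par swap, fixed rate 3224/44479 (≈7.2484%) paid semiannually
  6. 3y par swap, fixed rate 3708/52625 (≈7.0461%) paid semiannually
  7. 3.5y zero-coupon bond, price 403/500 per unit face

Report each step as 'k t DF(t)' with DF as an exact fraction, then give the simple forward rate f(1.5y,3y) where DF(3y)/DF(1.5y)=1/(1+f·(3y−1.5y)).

step 1 [0.5y] bond c/2=3/80: DF=(395993/400000 − 3/80·(0))/(1+3/80) = 4771/5000 ≈ 0.954200
step 2 [1y] bond c/2=17/800: DF=(1933951/2000000 − 17/800·(0.954200))/(1+17/800) = 927/1000 ≈ 0.927000
step 3 [1.5y] swap r/2=2/47: DF=(1 − 2/47·(0.954200+0.927000))/(1+2/47) = 1103/1250 ≈ 0.882400
step 4 [2y] swap r/2=1545/36091: DF=(1 − 1545/36091·(0.954200+0.927000+0.882400))/(1+1545/36091) = 1691/2000 ≈ 0.845500
step 5 [2.5y] swap r/2=1612/44479: DF=(1 − 1612/44479·(0.954200+0.927000+0.882400+0.845500))/(1+1612/44479) = 2097/2500 ≈ 0.838800
step 6 [3y] swap r/2=1854/52625: DF=(1 − 1854/52625·(0.954200+0.927000+0.882400+0.845500+0.838800))/(1+1854/52625) = 4073/5000 ≈ 0.814600
step 7 [3.5y] zero: DF = P = 403/500 ≈ 0.806000

1 1/2 4771/5000
2 1 927/1000
3 3/2 1103/1250
4 2 1691/2000
5 5/2 2097/2500
6 3 4073/5000
7 7/2 403/500
f(1.5y,3y) = ((1103/1250)/(4073/5000) − 1)/(3/2) = 226/4073 ≈ 5.5487%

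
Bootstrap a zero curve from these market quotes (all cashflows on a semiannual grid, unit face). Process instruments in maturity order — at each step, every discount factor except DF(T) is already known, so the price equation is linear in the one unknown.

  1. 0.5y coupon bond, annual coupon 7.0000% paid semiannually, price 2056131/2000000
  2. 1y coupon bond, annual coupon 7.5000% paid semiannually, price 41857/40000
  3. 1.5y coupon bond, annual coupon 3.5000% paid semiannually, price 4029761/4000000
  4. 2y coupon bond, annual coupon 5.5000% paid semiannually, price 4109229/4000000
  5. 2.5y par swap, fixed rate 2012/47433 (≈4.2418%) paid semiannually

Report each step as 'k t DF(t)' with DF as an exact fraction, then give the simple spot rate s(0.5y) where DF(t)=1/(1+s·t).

step 1 [0.5y] bond c/2=7/200: DF=(2056131/2000000 − 7/200·(0))/(1+7/200) = 9933/10000 ≈ 0.993300
step 2 [1y] bond c/2=3/80: DF=(41857/40000 − 3/80·(0.993300))/(1+3/80) = 9727/10000 ≈ 0.972700
step 3 [1.5y] bond c/2=7/400: DF=(4029761/4000000 − 7/400·(0.993300+0.972700))/(1+7/400) = 9563/10000 ≈ 0.956300
step 4 [2y] bond c/2=11/400: DF=(4109229/4000000 − 11/400·(0.993300+0.972700+0.956300))/(1+11/400) = 576/625 ≈ 0.921600
step 5 [2.5y] swap r/2=1006/47433: DF=(1 − 1006/47433·(0.993300+0.972700+0.956300+0.921600))/(1+1006/47433) = 4497/5000 ≈ 0.899400

1 1/2 9933/10000
2 1 9727/10000
3 3/2 9563/10000
4 2 576/625
5 5/2 4497/5000
s(0.5y) = (1/(9933/10000) − 1)/(1/2) = 134/9933 ≈ 1.3490%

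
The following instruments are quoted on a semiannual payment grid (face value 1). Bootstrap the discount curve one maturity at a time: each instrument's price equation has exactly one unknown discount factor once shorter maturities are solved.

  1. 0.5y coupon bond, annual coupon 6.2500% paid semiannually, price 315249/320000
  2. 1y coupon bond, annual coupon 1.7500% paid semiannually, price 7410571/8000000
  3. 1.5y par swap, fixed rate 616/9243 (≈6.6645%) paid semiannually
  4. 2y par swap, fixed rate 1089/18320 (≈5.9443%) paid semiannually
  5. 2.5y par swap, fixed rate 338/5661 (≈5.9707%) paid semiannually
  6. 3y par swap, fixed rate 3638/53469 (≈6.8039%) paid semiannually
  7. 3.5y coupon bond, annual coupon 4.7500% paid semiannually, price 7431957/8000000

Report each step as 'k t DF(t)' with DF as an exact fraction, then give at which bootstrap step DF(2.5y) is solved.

1 1/2 9553/10000
2 1 91/100
3 3/2 2269/2500
4 2 8911/10000
5 5/2 1081/1250
6 3 8181/10000
7 7/2 3917/5000
DF(2.5y) is solved at step 5

step 1 [0.5y] bond c/2=1/32: DF=(315249/320000 − 1/32·(0))/(1+1/32) = 9553/10000 ≈ 0.955300
step 2 [1y] bond c/2=7/800: DF=(7410571/8000000 − 7/800·(0.955300))/(1+7/800) = 91/100 ≈ 0.910000
step 3 [1.5y] swap r/2=308/9243: DF=(1 − 308/9243·(0.955300+0.910000))/(1+308/9243) = 2269/2500 ≈ 0.907600
step 4 [2y] swap r/2=1089/36640: DF=(1 − 1089/36640·(0.955300+0.910000+0.907600))/(1+1089/36640) = 8911/10000 ≈ 0.891100
step 5 [2.5y] swap r/2=169/5661: DF=(1 − 169/5661·(0.955300+0.910000+0.907600+0.891100))/(1+169/5661) = 1081/1250 ≈ 0.864800
step 6 [3y] swap r/2=1819/53469: DF=(1 − 1819/53469·(0.955300+0.910000+0.907600+0.891100+0.864800))/(1+1819/53469) = 8181/10000 ≈ 0.818100
step 7 [3.5y] bond c/2=19/800: DF=(7431957/8000000 − 19/800·(0.955300+0.910000+0.907600+0.891100+0.864800+0.818100))/(1+19/800) = 3917/5000 ≈ 0.783400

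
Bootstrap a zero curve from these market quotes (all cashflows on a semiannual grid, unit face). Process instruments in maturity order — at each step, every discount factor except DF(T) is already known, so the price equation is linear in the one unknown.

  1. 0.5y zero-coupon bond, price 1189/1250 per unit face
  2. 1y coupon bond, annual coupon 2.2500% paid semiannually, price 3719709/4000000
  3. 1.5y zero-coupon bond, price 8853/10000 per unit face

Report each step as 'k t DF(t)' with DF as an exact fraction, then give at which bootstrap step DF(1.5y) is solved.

1 1/2 1189/1250
2 1 909/1000
3 3/2 8853/10000
DF(1.5y) is solved at step 3

step 1 [0.5y] zero: DF = P = 1189/1250 ≈ 0.951200
step 2 [1y] bond c/2=9/800: DF=(3719709/4000000 − 9/800·(0.951200))/(1+9/800) = 909/1000 ≈ 0.909000
step 3 [1.5y] zero: DF = P = 8853/10000 ≈ 0.885300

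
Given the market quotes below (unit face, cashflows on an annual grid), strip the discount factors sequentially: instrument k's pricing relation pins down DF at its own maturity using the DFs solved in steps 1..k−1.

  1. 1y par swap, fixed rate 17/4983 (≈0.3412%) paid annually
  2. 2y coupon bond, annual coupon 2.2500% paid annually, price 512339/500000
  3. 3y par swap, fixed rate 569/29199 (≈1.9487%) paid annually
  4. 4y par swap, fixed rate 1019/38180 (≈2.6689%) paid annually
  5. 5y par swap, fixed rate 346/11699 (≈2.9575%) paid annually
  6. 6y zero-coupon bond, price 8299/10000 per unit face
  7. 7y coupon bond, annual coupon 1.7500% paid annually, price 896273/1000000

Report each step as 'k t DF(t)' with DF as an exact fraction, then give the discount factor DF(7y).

1 1 4983/5000
2 2 4901/5000
3 3 9431/10000
4 4 8981/10000
5 5 1077/1250
6 6 8299/10000
7 7 7861/10000
DF(7y) = 7861/10000 ≈ 0.786100

step 1 [1y] swap r/1=17/4983: DF=(1 − 17/4983·(0))/(1+17/4983) = 4983/5000 ≈ 0.996600
step 2 [2y] bond c/1=9/400: DF=(512339/500000 − 9/400·(0.996600))/(1+9/400) = 4901/5000 ≈ 0.980200
step 3 [3y] swap r/1=569/29199: DF=(1 − 569/29199·(0.996600+0.980200))/(1+569/29199) = 9431/10000 ≈ 0.943100
step 4 [4y] swap r/1=1019/38180: DF=(1 − 1019/38180·(0.996600+0.980200+0.943100))/(1+1019/38180) = 8981/10000 ≈ 0.898100
step 5 [5y] swap r/1=346/11699: DF=(1 − 346/11699·(0.996600+0.980200+0.943100+0.898100))/(1+346/11699) = 1077/1250 ≈ 0.861600
step 6 [6y] zero: DF = P = 8299/10000 ≈ 0.829900
step 7 [7y] bond c/1=7/400: DF=(896273/1000000 − 7/400·(0.996600+0.980200+0.943100+0.898100+0.861600+0.829900))/(1+7/400) = 7861/10000 ≈ 0.786100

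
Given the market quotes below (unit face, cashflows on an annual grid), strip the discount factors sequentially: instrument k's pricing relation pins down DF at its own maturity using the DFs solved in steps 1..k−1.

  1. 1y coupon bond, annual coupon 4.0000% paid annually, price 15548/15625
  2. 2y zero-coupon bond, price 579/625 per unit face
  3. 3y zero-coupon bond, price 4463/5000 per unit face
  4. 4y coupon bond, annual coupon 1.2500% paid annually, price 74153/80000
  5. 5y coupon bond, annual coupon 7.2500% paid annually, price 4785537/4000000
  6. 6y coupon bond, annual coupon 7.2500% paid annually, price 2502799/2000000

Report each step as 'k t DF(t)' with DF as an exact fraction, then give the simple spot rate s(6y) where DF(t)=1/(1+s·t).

step 1 [1y] bond c/1=1/25: DF=(15548/15625 − 1/25·(0))/(1+1/25) = 598/625 ≈ 0.956800
step 2 [2y] zero: DF = P = 579/625 ≈ 0.926400
step 3 [3y] zero: DF = P = 4463/5000 ≈ 0.892600
step 4 [4y] bond c/1=1/80: DF=(74153/80000 − 1/80·(0.956800+0.926400+0.892600))/(1+1/80) = 2203/2500 ≈ 0.881200
step 5 [5y] bond c/1=29/400: DF=(4785537/4000000 − 29/400·(0.956800+0.926400+0.892600+0.881200))/(1+29/400) = 8683/10000 ≈ 0.868300
step 6 [6y] bond c/1=29/400: DF=(2502799/2000000 − 29/400·(0.956800+0.926400+0.892600+0.881200+0.868300))/(1+29/400) = 8609/10000 ≈ 0.860900

1 1 598/625
2 2 579/625
3 3 4463/5000
4 4 2203/2500
5 5 8683/10000
6 6 8609/10000
s(6y) = (1/(8609/10000) − 1)/(6) = 1391/51654 ≈ 2.6929%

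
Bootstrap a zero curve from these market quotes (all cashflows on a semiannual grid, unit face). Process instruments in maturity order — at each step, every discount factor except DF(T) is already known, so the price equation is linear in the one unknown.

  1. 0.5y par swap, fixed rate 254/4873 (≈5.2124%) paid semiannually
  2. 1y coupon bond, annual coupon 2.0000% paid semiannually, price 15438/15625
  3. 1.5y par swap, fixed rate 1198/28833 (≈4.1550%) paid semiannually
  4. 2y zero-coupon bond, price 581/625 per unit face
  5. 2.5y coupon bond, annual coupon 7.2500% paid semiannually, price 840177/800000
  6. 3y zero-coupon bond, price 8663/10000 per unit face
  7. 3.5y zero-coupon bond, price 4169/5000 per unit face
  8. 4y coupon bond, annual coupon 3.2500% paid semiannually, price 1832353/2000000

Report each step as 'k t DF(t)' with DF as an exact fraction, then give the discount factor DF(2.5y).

1 1/2 4873/5000
2 1 4843/5000
3 3/2 9401/10000
4 2 581/625
5 5/2 8801/10000
6 3 8663/10000
7 7/2 4169/5000
8 4 7993/10000
DF(2.5y) = 8801/10000 ≈ 0.880100

step 1 [0.5y] swap r/2=127/4873: DF=(1 − 127/4873·(0))/(1+127/4873) = 4873/5000 ≈ 0.974600
step 2 [1y] bond c/2=1/100: DF=(15438/15625 − 1/100·(0.974600))/(1+1/100) = 4843/5000 ≈ 0.968600
step 3 [1.5y] swap r/2=599/28833: DF=(1 − 599/28833·(0.974600+0.968600))/(1+599/28833) = 9401/10000 ≈ 0.940100
step 4 [2y] zero: DF = P = 581/625 ≈ 0.929600
step 5 [2.5y] bond c/2=29/800: DF=(840177/800000 − 29/800·(0.974600+0.968600+0.940100+0.929600))/(1+29/800) = 8801/10000 ≈ 0.880100
step 6 [3y] zero: DF = P = 8663/10000 ≈ 0.866300
step 7 [3.5y] zero: DF = P = 4169/5000 ≈ 0.833800
step 8 [4y] bond c/2=13/800: DF=(1832353/2000000 − 13/800·(0.974600+0.968600+0.940100+0.929600+0.880100+0.866300+0.833800))/(1+13/800) = 7993/10000 ≈ 0.799300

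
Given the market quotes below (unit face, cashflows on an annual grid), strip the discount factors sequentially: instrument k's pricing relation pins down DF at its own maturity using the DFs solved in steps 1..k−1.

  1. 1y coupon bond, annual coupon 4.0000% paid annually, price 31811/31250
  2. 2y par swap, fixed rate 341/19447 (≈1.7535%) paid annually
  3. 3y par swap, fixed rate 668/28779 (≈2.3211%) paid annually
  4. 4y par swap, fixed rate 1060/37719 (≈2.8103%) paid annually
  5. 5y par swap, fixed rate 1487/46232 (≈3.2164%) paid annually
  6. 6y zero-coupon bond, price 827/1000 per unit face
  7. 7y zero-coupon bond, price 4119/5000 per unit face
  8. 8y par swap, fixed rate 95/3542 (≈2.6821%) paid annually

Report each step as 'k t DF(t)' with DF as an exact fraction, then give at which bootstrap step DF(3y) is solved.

1 1 2447/2500
2 2 9659/10000
3 3 2333/2500
4 4 447/500
5 5 8513/10000
6 6 827/1000
7 7 4119/5000
8 8 81/100
DF(3y) is solved at step 3

step 1 [1y] bond c/1=1/25: DF=(31811/31250 − 1/25·(0))/(1+1/25) = 2447/2500 ≈ 0.978800
step 2 [2y] swap r/1=341/19447: DF=(1 − 341/19447·(0.978800))/(1+341/19447) = 9659/10000 ≈ 0.965900
step 3 [3y] swap r/1=668/28779: DF=(1 − 668/28779·(0.978800+0.965900))/(1+668/28779) = 2333/2500 ≈ 0.933200
step 4 [4y] swap r/1=1060/37719: DF=(1 − 1060/37719·(0.978800+0.965900+0.933200))/(1+1060/37719) = 447/500 ≈ 0.894000
step 5 [5y] swap r/1=1487/46232: DF=(1 − 1487/46232·(0.978800+0.965900+0.933200+0.894000))/(1+1487/46232) = 8513/10000 ≈ 0.851300
step 6 [6y] zero: DF = P = 827/1000 ≈ 0.827000
step 7 [7y] zero: DF = P = 4119/5000 ≈ 0.823800
step 8 [8y] swap r/1=95/3542: DF=(1 − 95/3542·(0.978800+0.965900+0.933200+0.894000+0.851300+0.827000+0.823800))/(1+95/3542) = 81/100 ≈ 0.810000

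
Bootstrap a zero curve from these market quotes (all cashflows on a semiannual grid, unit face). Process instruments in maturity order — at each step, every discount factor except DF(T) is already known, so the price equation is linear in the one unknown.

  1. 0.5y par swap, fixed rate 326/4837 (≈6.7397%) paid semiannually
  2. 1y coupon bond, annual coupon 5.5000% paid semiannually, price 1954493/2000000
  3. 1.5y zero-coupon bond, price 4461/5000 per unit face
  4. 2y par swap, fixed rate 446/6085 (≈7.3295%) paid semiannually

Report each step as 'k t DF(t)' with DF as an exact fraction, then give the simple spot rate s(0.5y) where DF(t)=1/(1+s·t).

step 1 [0.5y] swap r/2=163/4837: DF=(1 − 163/4837·(0))/(1+163/4837) = 4837/5000 ≈ 0.967400
step 2 [1y] bond c/2=11/400: DF=(1954493/2000000 − 11/400·(0.967400))/(1+11/400) = 2313/2500 ≈ 0.925200
step 3 [1.5y] zero: DF = P = 4461/5000 ≈ 0.892200
step 4 [2y] swap r/2=223/6085: DF=(1 − 223/6085·(0.967400+0.925200+0.892200))/(1+223/6085) = 4331/5000 ≈ 0.866200

1 1/2 4837/5000
2 1 2313/2500
3 3/2 4461/5000
4 2 4331/5000
s(0.5y) = (1/(4837/5000) − 1)/(1/2) = 326/4837 ≈ 6.7397%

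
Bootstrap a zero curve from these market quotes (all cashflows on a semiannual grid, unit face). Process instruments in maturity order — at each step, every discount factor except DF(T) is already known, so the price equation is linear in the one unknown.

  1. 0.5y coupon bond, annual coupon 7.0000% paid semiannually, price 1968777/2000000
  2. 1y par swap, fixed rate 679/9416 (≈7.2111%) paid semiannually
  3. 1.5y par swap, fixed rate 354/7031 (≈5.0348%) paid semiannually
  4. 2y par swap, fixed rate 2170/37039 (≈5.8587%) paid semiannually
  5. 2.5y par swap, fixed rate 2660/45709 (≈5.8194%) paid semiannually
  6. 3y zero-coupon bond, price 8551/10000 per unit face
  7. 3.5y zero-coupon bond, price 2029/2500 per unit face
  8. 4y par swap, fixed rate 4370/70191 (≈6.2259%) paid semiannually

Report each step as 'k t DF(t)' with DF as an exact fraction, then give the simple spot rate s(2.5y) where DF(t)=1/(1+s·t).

1 1/2 9511/10000
2 1 9321/10000
3 3/2 2323/2500
4 2 1783/2000
5 5/2 867/1000
6 3 8551/10000
7 7/2 2029/2500
8 4 1563/2000
s(2.5y) = (1/(867/1000) − 1)/(5/2) = 266/4335 ≈ 6.1361%

step 1 [0.5y] bond c/2=7/200: DF=(1968777/2000000 − 7/200·(0))/(1+7/200) = 9511/10000 ≈ 0.951100
step 2 [1y] swap r/2=679/18832: DF=(1 − 679/18832·(0.951100))/(1+679/18832) = 9321/10000 ≈ 0.932100
step 3 [1.5y] swap r/2=177/7031: DF=(1 − 177/7031·(0.951100+0.932100))/(1+177/7031) = 2323/2500 ≈ 0.929200
step 4 [2y] swap r/2=1085/37039: DF=(1 − 1085/37039·(0.951100+0.932100+0.929200))/(1+1085/37039) = 1783/2000 ≈ 0.891500
step 5 [2.5y] swap r/2=1330/45709: DF=(1 − 1330/45709·(0.951100+0.932100+0.929200+0.891500))/(1+1330/45709) = 867/1000 ≈ 0.867000
step 6 [3y] zero: DF = P = 8551/10000 ≈ 0.855100
step 7 [3.5y] zero: DF = P = 2029/2500 ≈ 0.811600
step 8 [4y] swap r/2=2185/70191: DF=(1 − 2185/70191·(0.951100+0.932100+0.929200+0.891500+0.867000+0.855100+0.811600))/(1+2185/70191) = 1563/2000 ≈ 0.781500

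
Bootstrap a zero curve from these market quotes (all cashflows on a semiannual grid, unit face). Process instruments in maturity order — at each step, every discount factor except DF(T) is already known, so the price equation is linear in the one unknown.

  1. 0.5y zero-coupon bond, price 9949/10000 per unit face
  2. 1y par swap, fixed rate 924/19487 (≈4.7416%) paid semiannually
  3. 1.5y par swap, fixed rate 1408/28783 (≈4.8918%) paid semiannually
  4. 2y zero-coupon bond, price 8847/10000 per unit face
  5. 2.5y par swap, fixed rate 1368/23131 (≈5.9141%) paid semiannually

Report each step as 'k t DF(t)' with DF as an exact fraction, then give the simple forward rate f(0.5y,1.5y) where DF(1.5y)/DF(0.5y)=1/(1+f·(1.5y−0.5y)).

1 1/2 9949/10000
2 1 4769/5000
3 3/2 581/625
4 2 8847/10000
5 5/2 1079/1250
f(0.5y,1.5y) = ((9949/10000)/(581/625) − 1)/(1) = 653/9296 ≈ 7.0245%

step 1 [0.5y] zero: DF = P = 9949/10000 ≈ 0.994900
step 2 [1y] swap r/2=462/19487: DF=(1 − 462/19487·(0.994900))/(1+462/19487) = 4769/5000 ≈ 0.953800
step 3 [1.5y] swap r/2=704/28783: DF=(1 − 704/28783·(0.994900+0.953800))/(1+704/28783) = 581/625 ≈ 0.929600
step 4 [2y] zero: DF = P = 8847/10000 ≈ 0.884700
step 5 [2.5y] swap r/2=684/23131: DF=(1 − 684/23131·(0.994900+0.953800+0.929600+0.884700))/(1+684/23131) = 1079/1250 ≈ 0.863200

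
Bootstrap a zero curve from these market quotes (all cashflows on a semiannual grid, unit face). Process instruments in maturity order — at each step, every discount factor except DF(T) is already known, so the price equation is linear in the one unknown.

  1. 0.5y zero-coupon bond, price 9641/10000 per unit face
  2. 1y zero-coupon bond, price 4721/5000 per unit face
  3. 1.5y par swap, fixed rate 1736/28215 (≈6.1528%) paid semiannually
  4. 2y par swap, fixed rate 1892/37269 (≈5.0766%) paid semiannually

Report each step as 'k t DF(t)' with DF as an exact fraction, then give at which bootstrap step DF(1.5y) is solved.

1 1/2 9641/10000
2 1 4721/5000
3 3/2 2283/2500
4 2 4527/5000
DF(1.5y) is solved at step 3

step 1 [0.5y] zero: DF = P = 9641/10000 ≈ 0.964100
step 2 [1y] zero: DF = P = 4721/5000 ≈ 0.944200
step 3 [1.5y] swap r/2=868/28215: DF=(1 − 868/28215·(0.964100+0.944200))/(1+868/28215) = 2283/2500 ≈ 0.913200
step 4 [2y] swap r/2=946/37269: DF=(1 − 946/37269·(0.964100+0.944200+0.913200))/(1+946/37269) = 4527/5000 ≈ 0.905400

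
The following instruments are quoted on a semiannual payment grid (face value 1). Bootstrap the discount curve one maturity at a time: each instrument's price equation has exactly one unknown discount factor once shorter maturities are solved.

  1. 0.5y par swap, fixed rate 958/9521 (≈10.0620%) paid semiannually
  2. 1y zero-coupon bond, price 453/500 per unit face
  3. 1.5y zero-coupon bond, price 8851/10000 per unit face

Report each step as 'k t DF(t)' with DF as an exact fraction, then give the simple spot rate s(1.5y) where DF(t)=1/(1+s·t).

step 1 [0.5y] swap r/2=479/9521: DF=(1 − 479/9521·(0))/(1+479/9521) = 9521/10000 ≈ 0.952100
step 2 [1y] zero: DF = P = 453/500 ≈ 0.906000
step 3 [1.5y] zero: DF = P = 8851/10000 ≈ 0.885100

1 1/2 9521/10000
2 1 453/500
3 3/2 8851/10000
s(1.5y) = (1/(8851/10000) − 1)/(3/2) = 766/8851 ≈ 8.6544%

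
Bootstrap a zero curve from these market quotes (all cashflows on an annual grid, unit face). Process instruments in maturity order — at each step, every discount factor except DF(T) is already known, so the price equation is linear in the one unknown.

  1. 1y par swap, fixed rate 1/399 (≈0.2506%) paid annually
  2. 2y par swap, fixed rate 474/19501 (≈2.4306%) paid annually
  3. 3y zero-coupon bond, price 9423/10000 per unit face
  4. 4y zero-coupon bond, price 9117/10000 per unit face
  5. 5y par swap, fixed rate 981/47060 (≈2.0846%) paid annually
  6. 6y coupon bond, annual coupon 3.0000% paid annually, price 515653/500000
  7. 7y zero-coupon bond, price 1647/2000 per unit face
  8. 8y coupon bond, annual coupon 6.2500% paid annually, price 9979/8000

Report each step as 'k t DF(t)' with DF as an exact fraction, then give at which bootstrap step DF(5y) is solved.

step 1 [1y] swap r/1=1/399: DF=(1 − 1/399·(0))/(1+1/399) = 399/400 ≈ 0.997500
step 2 [2y] swap r/1=474/19501: DF=(1 − 474/19501·(0.997500))/(1+474/19501) = 4763/5000 ≈ 0.952600
step 3 [3y] zero: DF = P = 9423/10000 ≈ 0.942300
step 4 [4y] zero: DF = P = 9117/10000 ≈ 0.911700
step 5 [5y] swap r/1=981/47060: DF=(1 − 981/47060·(0.997500+0.952600+0.942300+0.911700))/(1+981/47060) = 9019/10000 ≈ 0.901900
step 6 [6y] bond c/1=3/100: DF=(515653/500000 − 3/100·(0.997500+0.952600+0.942300+0.911700+0.901900))/(1+3/100) = 4321/5000 ≈ 0.864200
step 7 [7y] zero: DF = P = 1647/2000 ≈ 0.823500
step 8 [8y] bond c/1=1/16: DF=(9979/8000 − 1/16·(0.997500+0.952600+0.942300+0.911700+0.901900+0.864200+0.823500))/(1+1/16) = 7979/10000 ≈ 0.797900

1 1 399/400
2 2 4763/5000
3 3 9423/10000
4 4 9117/10000
5 5 9019/10000
6 6 4321/5000
7 7 1647/2000
8 8 7979/10000
DF(5y) is solved at step 5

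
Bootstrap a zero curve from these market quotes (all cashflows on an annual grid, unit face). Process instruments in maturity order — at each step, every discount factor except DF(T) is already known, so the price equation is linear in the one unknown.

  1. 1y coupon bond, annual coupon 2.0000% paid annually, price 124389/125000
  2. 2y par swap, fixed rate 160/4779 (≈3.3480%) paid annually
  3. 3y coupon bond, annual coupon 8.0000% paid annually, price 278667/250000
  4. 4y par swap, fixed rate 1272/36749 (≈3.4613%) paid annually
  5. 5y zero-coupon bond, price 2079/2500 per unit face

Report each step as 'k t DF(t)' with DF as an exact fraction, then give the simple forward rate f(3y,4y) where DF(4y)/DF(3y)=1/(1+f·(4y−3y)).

1 1 2439/2500
2 2 117/125
3 3 1781/2000
4 4 1091/1250
5 5 2079/2500
f(3y,4y) = ((1781/2000)/(1091/1250) − 1)/(1) = 177/8728 ≈ 2.0280%

step 1 [1y] bond c/1=1/50: DF=(124389/125000 − 1/50·(0))/(1+1/50) = 2439/2500 ≈ 0.975600
step 2 [2y] swap r/1=160/4779: DF=(1 − 160/4779·(0.975600))/(1+160/4779) = 117/125 ≈ 0.936000
step 3 [3y] bond c/1=2/25: DF=(278667/250000 − 2/25·(0.975600+0.936000))/(1+2/25) = 1781/2000 ≈ 0.890500
step 4 [4y] swap r/1=1272/36749: DF=(1 − 1272/36749·(0.975600+0.936000+0.890500))/(1+1272/36749) = 1091/1250 ≈ 0.872800
step 5 [5y] zero: DF = P = 2079/2500 ≈ 0.831600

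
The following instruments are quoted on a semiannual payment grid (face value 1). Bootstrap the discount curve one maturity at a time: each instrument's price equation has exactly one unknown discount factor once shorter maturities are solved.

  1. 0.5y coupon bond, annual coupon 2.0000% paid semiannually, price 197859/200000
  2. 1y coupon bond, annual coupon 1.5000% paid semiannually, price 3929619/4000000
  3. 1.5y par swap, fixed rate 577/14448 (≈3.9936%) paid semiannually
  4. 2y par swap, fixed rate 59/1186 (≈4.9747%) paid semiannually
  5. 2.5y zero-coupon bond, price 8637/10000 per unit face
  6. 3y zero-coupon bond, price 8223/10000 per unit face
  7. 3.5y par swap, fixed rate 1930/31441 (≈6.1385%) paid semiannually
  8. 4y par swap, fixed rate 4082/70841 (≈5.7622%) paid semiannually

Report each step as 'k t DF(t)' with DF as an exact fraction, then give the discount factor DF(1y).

step 1 [0.5y] bond c/2=1/100: DF=(197859/200000 − 1/100·(0))/(1+1/100) = 1959/2000 ≈ 0.979500
step 2 [1y] bond c/2=3/400: DF=(3929619/4000000 − 3/400·(0.979500))/(1+3/400) = 4839/5000 ≈ 0.967800
step 3 [1.5y] swap r/2=577/28896: DF=(1 − 577/28896·(0.979500+0.967800))/(1+577/28896) = 9423/10000 ≈ 0.942300
step 4 [2y] swap r/2=59/2372: DF=(1 − 59/2372·(0.979500+0.967800+0.942300))/(1+59/2372) = 566/625 ≈ 0.905600
step 5 [2.5y] zero: DF = P = 8637/10000 ≈ 0.863700
step 6 [3y] zero: DF = P = 8223/10000 ≈ 0.822300
step 7 [3.5y] swap r/2=965/31441: DF=(1 − 965/31441·(0.979500+0.967800+0.942300+0.905600+0.863700+0.822300))/(1+965/31441) = 807/1000 ≈ 0.807000
step 8 [4y] swap r/2=2041/70841: DF=(1 − 2041/70841·(0.979500+0.967800+0.942300+0.905600+0.863700+0.822300+0.807000))/(1+2041/70841) = 7959/10000 ≈ 0.795900

1 1/2 1959/2000
2 1 4839/5000
3 3/2 9423/10000
4 2 566/625
5 5/2 8637/10000
6 3 8223/10000
7 7/2 807/1000
8 4 7959/10000
DF(1y) = 4839/5000 ≈ 0.967800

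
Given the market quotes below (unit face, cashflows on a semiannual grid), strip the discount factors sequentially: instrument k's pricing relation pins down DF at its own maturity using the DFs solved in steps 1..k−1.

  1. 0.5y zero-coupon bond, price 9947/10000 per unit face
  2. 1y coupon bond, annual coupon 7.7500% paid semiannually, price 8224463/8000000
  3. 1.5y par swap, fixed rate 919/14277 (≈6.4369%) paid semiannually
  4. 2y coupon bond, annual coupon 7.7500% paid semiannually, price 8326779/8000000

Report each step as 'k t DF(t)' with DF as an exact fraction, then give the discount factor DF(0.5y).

step 1 [0.5y] zero: DF = P = 9947/10000 ≈ 0.994700
step 2 [1y] bond c/2=31/800: DF=(8224463/8000000 − 31/800·(0.994700))/(1+31/800) = 4763/5000 ≈ 0.952600
step 3 [1.5y] swap r/2=919/28554: DF=(1 − 919/28554·(0.994700+0.952600))/(1+919/28554) = 9081/10000 ≈ 0.908100
step 4 [2y] bond c/2=31/800: DF=(8326779/8000000 − 31/800·(0.994700+0.952600+0.908100))/(1+31/800) = 1791/2000 ≈ 0.895500

1 1/2 9947/10000
2 1 4763/5000
3 3/2 9081/10000
4 2 1791/2000
DF(0.5y) = 9947/10000 ≈ 0.994700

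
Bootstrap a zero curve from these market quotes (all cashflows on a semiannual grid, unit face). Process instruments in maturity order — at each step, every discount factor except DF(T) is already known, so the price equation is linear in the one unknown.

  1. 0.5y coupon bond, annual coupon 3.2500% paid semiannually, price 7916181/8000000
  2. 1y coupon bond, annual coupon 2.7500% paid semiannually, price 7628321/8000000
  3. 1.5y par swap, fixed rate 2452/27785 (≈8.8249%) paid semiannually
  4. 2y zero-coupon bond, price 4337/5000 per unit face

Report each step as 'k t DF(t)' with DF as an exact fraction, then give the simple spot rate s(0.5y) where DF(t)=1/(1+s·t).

step 1 [0.5y] bond c/2=13/800: DF=(7916181/8000000 − 13/800·(0))/(1+13/800) = 9737/10000 ≈ 0.973700
step 2 [1y] bond c/2=11/800: DF=(7628321/8000000 − 11/800·(0.973700))/(1+11/800) = 4637/5000 ≈ 0.927400
step 3 [1.5y] swap r/2=1226/27785: DF=(1 − 1226/27785·(0.973700+0.927400))/(1+1226/27785) = 4387/5000 ≈ 0.877400
step 4 [2y] zero: DF = P = 4337/5000 ≈ 0.867400

1 1/2 9737/10000
2 1 4637/5000
3 3/2 4387/5000
4 2 4337/5000
s(0.5y) = (1/(9737/10000) − 1)/(1/2) = 526/9737 ≈ 5.4021%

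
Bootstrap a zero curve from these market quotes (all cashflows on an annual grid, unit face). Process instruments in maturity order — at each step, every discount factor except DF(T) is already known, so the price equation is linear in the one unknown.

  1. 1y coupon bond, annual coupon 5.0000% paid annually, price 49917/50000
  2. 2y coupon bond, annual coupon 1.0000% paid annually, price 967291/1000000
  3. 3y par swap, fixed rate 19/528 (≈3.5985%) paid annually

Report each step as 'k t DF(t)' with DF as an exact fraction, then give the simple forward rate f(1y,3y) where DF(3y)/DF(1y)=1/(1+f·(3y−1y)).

step 1 [1y] bond c/1=1/20: DF=(49917/50000 − 1/20·(0))/(1+1/20) = 2377/2500 ≈ 0.950800
step 2 [2y] bond c/1=1/100: DF=(967291/1000000 − 1/100·(0.950800))/(1+1/100) = 9483/10000 ≈ 0.948300
step 3 [3y] swap r/1=19/528: DF=(1 − 19/528·(0.950800+0.948300))/(1+19/528) = 8993/10000 ≈ 0.899300

1 1 2377/2500
2 2 9483/10000
3 3 8993/10000
f(1y,3y) = ((2377/2500)/(8993/10000) − 1)/(2) = 515/17986 ≈ 2.8633%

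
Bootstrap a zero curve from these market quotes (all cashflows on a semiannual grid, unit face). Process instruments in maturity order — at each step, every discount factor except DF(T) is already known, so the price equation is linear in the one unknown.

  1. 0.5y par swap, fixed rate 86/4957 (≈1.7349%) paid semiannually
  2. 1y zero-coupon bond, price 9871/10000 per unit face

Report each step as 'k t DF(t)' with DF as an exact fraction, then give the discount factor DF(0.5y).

1 1/2 4957/5000
2 1 9871/10000
DF(0.5y) = 4957/5000 ≈ 0.991400

step 1 [0.5y] swap r/2=43/4957: DF=(1 − 43/4957·(0))/(1+43/4957) = 4957/5000 ≈ 0.991400
step 2 [1y] zero: DF = P = 9871/10000 ≈ 0.987100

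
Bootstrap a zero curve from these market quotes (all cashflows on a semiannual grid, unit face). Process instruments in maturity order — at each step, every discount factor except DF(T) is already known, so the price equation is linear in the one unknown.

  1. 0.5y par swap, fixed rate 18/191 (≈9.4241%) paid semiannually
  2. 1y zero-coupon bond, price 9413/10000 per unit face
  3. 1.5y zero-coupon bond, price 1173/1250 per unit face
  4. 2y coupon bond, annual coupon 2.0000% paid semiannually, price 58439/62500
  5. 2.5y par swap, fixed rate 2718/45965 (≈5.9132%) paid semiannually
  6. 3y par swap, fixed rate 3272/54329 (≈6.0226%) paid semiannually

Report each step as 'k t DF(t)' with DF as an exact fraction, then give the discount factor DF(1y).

step 1 [0.5y] swap r/2=9/191: DF=(1 − 9/191·(0))/(1+9/191) = 191/200 ≈ 0.955000
step 2 [1y] zero: DF = P = 9413/10000 ≈ 0.941300
step 3 [1.5y] zero: DF = P = 1173/1250 ≈ 0.938400
step 4 [2y] bond c/2=1/100: DF=(58439/62500 − 1/100·(0.955000+0.941300+0.938400))/(1+1/100) = 8977/10000 ≈ 0.897700
step 5 [2.5y] swap r/2=1359/45965: DF=(1 − 1359/45965·(0.955000+0.941300+0.938400+0.897700))/(1+1359/45965) = 8641/10000 ≈ 0.864100
step 6 [3y] swap r/2=1636/54329: DF=(1 − 1636/54329·(0.955000+0.941300+0.938400+0.897700+0.864100))/(1+1636/54329) = 2091/2500 ≈ 0.836400

1 1/2 191/200
2 1 9413/10000
3 3/2 1173/1250
4 2 8977/10000
5 5/2 8641/10000
6 3 2091/2500
DF(1y) = 9413/10000 ≈ 0.941300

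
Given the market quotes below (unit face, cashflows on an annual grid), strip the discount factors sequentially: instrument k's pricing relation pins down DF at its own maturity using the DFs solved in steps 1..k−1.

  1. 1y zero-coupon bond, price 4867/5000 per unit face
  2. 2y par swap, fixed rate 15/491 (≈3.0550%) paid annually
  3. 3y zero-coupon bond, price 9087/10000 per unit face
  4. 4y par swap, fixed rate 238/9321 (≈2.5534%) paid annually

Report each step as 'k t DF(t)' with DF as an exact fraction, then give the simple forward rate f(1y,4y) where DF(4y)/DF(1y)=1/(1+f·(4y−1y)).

step 1 [1y] zero: DF = P = 4867/5000 ≈ 0.973400
step 2 [2y] swap r/1=15/491: DF=(1 − 15/491·(0.973400))/(1+15/491) = 1883/2000 ≈ 0.941500
step 3 [3y] zero: DF = P = 9087/10000 ≈ 0.908700
step 4 [4y] swap r/1=238/9321: DF=(1 − 238/9321·(0.973400+0.941500+0.908700))/(1+238/9321) = 1131/1250 ≈ 0.904800

1 1 4867/5000
2 2 1883/2000
3 3 9087/10000
4 4 1131/1250
f(1y,4y) = ((4867/5000)/(1131/1250) − 1)/(3) = 343/13572 ≈ 2.5273%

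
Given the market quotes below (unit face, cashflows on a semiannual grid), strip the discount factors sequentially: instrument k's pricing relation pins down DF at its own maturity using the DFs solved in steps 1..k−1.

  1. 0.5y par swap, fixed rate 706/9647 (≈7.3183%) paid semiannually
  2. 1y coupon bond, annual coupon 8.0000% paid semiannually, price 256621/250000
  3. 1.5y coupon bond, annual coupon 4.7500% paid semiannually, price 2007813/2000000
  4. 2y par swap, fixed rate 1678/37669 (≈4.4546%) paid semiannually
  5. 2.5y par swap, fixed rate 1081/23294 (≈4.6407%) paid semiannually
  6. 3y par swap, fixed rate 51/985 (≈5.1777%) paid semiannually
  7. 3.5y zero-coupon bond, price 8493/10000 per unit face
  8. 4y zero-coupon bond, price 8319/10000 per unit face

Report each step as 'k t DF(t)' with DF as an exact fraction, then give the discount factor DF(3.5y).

1 1/2 9647/10000
2 1 9499/10000
3 3/2 4681/5000
4 2 9161/10000
5 5/2 8919/10000
6 3 2143/2500
7 7/2 8493/10000
8 4 8319/10000
DF(3.5y) = 8493/10000 ≈ 0.849300

step 1 [0.5y] swap r/2=353/9647: DF=(1 − 353/9647·(0))/(1+353/9647) = 9647/10000 ≈ 0.964700
step 2 [1y] bond c/2=1/25: DF=(256621/250000 − 1/25·(0.964700))/(1+1/25) = 9499/10000 ≈ 0.949900
step 3 [1.5y] bond c/2=19/800: DF=(2007813/2000000 − 19/800·(0.964700+0.949900))/(1+19/800) = 4681/5000 ≈ 0.936200
step 4 [2y] swap r/2=839/37669: DF=(1 − 839/37669·(0.964700+0.949900+0.936200))/(1+839/37669) = 9161/10000 ≈ 0.916100
step 5 [2.5y] swap r/2=1081/46588: DF=(1 − 1081/46588·(0.964700+0.949900+0.936200+0.916100))/(1+1081/46588) = 8919/10000 ≈ 0.891900
step 6 [3y] swap r/2=51/1970: DF=(1 − 51/1970·(0.964700+0.949900+0.936200+0.916100+0.891900))/(1+51/1970) = 2143/2500 ≈ 0.857200
step 7 [3.5y] zero: DF = P = 8493/10000 ≈ 0.849300
step 8 [4y] zero: DF = P = 8319/10000 ≈ 0.831900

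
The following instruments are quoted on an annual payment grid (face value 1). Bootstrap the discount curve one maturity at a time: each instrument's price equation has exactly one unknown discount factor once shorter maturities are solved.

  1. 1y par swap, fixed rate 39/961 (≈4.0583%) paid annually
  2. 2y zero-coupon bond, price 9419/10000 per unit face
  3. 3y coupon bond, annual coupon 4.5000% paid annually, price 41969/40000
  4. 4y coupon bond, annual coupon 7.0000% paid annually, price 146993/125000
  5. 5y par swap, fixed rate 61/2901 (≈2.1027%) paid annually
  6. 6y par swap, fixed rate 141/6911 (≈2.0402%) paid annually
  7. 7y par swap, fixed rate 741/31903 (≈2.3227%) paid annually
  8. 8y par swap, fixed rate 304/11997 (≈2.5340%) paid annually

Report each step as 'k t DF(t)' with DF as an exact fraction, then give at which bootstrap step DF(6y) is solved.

1 1 961/1000
2 2 9419/10000
3 3 9221/10000
4 4 4571/5000
5 5 564/625
6 6 1109/1250
7 7 4259/5000
8 8 511/625
DF(6y) is solved at step 6

step 1 [1y] swap r/1=39/961: DF=(1 − 39/961·(0))/(1+39/961) = 961/1000 ≈ 0.961000
step 2 [2y] zero: DF = P = 9419/10000 ≈ 0.941900
step 3 [3y] bond c/1=9/200: DF=(41969/40000 − 9/200·(0.961000+0.941900))/(1+9/200) = 9221/10000 ≈ 0.922100
step 4 [4y] bond c/1=7/100: DF=(146993/125000 − 7/100·(0.961000+0.941900+0.922100))/(1+7/100) = 4571/5000 ≈ 0.914200
step 5 [5y] swap r/1=61/2901: DF=(1 − 61/2901·(0.961000+0.941900+0.922100+0.914200))/(1+61/2901) = 564/625 ≈ 0.902400
step 6 [6y] swap r/1=141/6911: DF=(1 − 141/6911·(0.961000+0.941900+0.922100+0.914200+0.902400))/(1+141/6911) = 1109/1250 ≈ 0.887200
step 7 [7y] swap r/1=741/31903: DF=(1 − 741/31903·(0.961000+0.941900+0.922100+0.914200+0.902400+0.887200))/(1+741/31903) = 4259/5000 ≈ 0.851800
step 8 [8y] swap r/1=304/11997: DF=(1 − 304/11997·(0.961000+0.941900+0.922100+0.914200+0.902400+0.887200+0.851800))/(1+304/11997) = 511/625 ≈ 0.817600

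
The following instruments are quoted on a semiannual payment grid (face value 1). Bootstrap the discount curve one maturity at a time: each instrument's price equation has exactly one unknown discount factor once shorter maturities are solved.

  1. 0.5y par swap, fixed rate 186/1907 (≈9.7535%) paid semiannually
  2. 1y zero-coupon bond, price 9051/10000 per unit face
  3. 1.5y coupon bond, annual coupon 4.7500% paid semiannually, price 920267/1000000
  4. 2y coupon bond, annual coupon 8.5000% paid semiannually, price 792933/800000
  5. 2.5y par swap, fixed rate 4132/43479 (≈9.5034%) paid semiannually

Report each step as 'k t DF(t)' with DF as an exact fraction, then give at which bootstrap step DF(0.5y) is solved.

1 1/2 1907/2000
2 1 9051/10000
3 3/2 4279/5000
4 2 8401/10000
5 5/2 3967/5000
DF(0.5y) is solved at step 1

step 1 [0.5y] swap r/2=93/1907: DF=(1 − 93/1907·(0))/(1+93/1907) = 1907/2000 ≈ 0.953500
step 2 [1y] zero: DF = P = 9051/10000 ≈ 0.905100
step 3 [1.5y] bond c/2=19/800: DF=(920267/1000000 − 19/800·(0.953500+0.905100))/(1+19/800) = 4279/5000 ≈ 0.855800
step 4 [2y] bond c/2=17/400: DF=(792933/800000 − 17/400·(0.953500+0.905100+0.855800))/(1+17/400) = 8401/10000 ≈ 0.840100
step 5 [2.5y] swap r/2=2066/43479: DF=(1 − 2066/43479·(0.953500+0.905100+0.855800+0.840100))/(1+2066/43479) = 3967/5000 ≈ 0.793400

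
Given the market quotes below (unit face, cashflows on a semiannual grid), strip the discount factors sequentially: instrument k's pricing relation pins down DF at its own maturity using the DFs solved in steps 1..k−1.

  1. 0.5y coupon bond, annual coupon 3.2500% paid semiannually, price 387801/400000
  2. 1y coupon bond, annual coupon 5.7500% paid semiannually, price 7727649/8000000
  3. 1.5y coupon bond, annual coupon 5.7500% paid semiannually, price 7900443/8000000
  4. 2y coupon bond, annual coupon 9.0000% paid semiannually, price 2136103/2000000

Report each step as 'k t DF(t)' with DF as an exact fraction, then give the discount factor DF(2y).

step 1 [0.5y] bond c/2=13/800: DF=(387801/400000 − 13/800·(0))/(1+13/800) = 477/500 ≈ 0.954000
step 2 [1y] bond c/2=23/800: DF=(7727649/8000000 − 23/800·(0.954000))/(1+23/800) = 9123/10000 ≈ 0.912300
step 3 [1.5y] bond c/2=23/800: DF=(7900443/8000000 − 23/800·(0.954000+0.912300))/(1+23/800) = 4539/5000 ≈ 0.907800
step 4 [2y] bond c/2=9/200: DF=(2136103/2000000 − 9/200·(0.954000+0.912300+0.907800))/(1+9/200) = 4513/5000 ≈ 0.902600

1 1/2 477/500
2 1 9123/10000
3 3/2 4539/5000
4 2 4513/5000
DF(2y) = 4513/5000 ≈ 0.902600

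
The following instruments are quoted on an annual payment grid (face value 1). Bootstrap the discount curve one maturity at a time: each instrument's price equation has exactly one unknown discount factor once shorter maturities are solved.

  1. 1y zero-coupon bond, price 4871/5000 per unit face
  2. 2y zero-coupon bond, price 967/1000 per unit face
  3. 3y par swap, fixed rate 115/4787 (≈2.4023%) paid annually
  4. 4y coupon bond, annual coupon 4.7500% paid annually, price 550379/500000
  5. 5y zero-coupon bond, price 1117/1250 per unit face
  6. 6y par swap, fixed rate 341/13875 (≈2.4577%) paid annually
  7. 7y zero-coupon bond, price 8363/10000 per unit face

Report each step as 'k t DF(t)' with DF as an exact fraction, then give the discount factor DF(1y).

step 1 [1y] zero: DF = P = 4871/5000 ≈ 0.974200
step 2 [2y] zero: DF = P = 967/1000 ≈ 0.967000
step 3 [3y] swap r/1=115/4787: DF=(1 − 115/4787·(0.974200+0.967000))/(1+115/4787) = 931/1000 ≈ 0.931000
step 4 [4y] bond c/1=19/400: DF=(550379/500000 − 19/400·(0.974200+0.967000+0.931000))/(1+19/400) = 4603/5000 ≈ 0.920600
step 5 [5y] zero: DF = P = 1117/1250 ≈ 0.893600
step 6 [6y] swap r/1=341/13875: DF=(1 − 341/13875·(0.974200+0.967000+0.931000+0.920600+0.893600))/(1+341/13875) = 2159/2500 ≈ 0.863600
step 7 [7y] zero: DF = P = 8363/10000 ≈ 0.836300

1 1 4871/5000
2 2 967/1000
3 3 931/1000
4 4 4603/5000
5 5 1117/1250
6 6 2159/2500
7 7 8363/10000
DF(1y) = 4871/5000 ≈ 0.974200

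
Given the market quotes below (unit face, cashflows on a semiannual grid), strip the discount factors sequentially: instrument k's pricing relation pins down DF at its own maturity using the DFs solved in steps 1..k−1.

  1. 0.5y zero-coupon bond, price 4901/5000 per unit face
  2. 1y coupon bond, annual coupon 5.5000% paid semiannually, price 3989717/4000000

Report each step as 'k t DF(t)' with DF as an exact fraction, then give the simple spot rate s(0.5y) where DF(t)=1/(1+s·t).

1 1/2 4901/5000
2 1 1889/2000
s(0.5y) = (1/(4901/5000) − 1)/(1/2) = 198/4901 ≈ 4.0400%

step 1 [0.5y] zero: DF = P = 4901/5000 ≈ 0.980200
step 2 [1y] bond c/2=11/400: DF=(3989717/4000000 − 11/400·(0.980200))/(1+11/400) = 1889/2000 ≈ 0.944500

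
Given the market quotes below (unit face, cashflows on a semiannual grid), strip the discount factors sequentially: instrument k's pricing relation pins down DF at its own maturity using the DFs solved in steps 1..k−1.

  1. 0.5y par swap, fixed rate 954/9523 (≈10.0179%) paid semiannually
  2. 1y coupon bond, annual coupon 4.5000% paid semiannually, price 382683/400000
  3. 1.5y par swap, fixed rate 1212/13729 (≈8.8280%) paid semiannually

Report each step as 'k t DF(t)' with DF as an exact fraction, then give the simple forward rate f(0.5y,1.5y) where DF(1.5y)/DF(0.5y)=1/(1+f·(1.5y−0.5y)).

step 1 [0.5y] swap r/2=477/9523: DF=(1 − 477/9523·(0))/(1+477/9523) = 9523/10000 ≈ 0.952300
step 2 [1y] bond c/2=9/400: DF=(382683/400000 − 9/400·(0.952300))/(1+9/400) = 9147/10000 ≈ 0.914700
step 3 [1.5y] swap r/2=606/13729: DF=(1 − 606/13729·(0.952300+0.914700))/(1+606/13729) = 2197/2500 ≈ 0.878800

1 1/2 9523/10000
2 1 9147/10000
3 3/2 2197/2500
f(0.5y,1.5y) = ((9523/10000)/(2197/2500) − 1)/(1) = 735/8788 ≈ 8.3637%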